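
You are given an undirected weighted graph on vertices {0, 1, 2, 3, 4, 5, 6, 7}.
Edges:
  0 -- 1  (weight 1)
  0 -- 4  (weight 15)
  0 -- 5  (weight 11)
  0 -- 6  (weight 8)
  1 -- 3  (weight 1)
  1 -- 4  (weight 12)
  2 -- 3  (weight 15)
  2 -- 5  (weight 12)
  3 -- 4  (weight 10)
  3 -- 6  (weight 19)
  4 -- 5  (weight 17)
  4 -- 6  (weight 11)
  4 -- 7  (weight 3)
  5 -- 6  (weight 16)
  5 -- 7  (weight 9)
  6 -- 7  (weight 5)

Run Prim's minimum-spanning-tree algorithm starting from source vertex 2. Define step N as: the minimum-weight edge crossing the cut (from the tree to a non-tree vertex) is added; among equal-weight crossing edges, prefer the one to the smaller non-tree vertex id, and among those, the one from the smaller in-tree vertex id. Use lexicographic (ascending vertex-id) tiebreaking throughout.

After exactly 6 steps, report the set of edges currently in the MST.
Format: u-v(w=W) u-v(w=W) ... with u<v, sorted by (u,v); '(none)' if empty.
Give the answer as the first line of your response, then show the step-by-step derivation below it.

0-1(w=1) 0-6(w=8) 2-5(w=12) 4-7(w=3) 5-7(w=9) 6-7(w=5)

step 1: add edge 2-5 (w=12); MST = {2-5(w=12)}
step 2: add edge 5-7 (w=9); MST = {2-5(w=12) 5-7(w=9)}
step 3: add edge 4-7 (w=3); MST = {2-5(w=12) 4-7(w=3) 5-7(w=9)}
step 4: add edge 6-7 (w=5); MST = {2-5(w=12) 4-7(w=3) 5-7(w=9) 6-7(w=5)}
step 5: add edge 0-6 (w=8); MST = {0-6(w=8) 2-5(w=12) 4-7(w=3) 5-7(w=9) 6-7(w=5)}
step 6: add edge 0-1 (w=1); MST = {0-1(w=1) 0-6(w=8) 2-5(w=12) 4-7(w=3) 5-7(w=9) 6-7(w=5)}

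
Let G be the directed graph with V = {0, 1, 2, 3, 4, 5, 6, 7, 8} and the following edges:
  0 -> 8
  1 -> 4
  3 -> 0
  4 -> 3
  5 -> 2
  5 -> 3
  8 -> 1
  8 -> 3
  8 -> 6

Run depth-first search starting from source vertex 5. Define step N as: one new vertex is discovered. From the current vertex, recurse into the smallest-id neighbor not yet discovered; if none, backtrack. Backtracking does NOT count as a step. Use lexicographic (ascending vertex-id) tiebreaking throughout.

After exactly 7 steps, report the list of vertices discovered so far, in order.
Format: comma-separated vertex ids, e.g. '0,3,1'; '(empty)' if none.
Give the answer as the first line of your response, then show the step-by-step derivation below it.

5,2,3,0,8,1,4

step 1: discover 5; path=5; order=5
step 2: discover 2; path=5>2; order=5,2
step 3: discover 3; path=5>3; order=5,2,3
step 4: discover 0; path=5>3>0; order=5,2,3,0
step 5: discover 8; path=5>3>0>8; order=5,2,3,0,8
step 6: discover 1; path=5>3>0>8>1; order=5,2,3,0,8,1
step 7: discover 4; path=5>3>0>8>1>4; order=5,2,3,0,8,1,4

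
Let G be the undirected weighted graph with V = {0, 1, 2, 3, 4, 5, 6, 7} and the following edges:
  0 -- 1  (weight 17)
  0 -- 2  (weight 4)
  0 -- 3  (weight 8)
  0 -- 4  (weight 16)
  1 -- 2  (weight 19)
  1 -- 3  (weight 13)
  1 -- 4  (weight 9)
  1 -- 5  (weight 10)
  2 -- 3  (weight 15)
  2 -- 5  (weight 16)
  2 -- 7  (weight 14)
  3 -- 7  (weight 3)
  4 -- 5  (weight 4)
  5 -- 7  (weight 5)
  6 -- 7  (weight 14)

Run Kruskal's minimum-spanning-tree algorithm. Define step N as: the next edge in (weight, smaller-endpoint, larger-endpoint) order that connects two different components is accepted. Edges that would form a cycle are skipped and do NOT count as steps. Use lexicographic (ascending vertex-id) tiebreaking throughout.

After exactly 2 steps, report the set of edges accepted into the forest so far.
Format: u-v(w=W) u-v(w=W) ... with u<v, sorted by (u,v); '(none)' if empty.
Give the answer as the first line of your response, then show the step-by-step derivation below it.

0-2(w=4) 3-7(w=3)

step 1: add edge 3-7 (w=3); MST = {3-7(w=3)}
step 2: add edge 0-2 (w=4); MST = {0-2(w=4) 3-7(w=3)}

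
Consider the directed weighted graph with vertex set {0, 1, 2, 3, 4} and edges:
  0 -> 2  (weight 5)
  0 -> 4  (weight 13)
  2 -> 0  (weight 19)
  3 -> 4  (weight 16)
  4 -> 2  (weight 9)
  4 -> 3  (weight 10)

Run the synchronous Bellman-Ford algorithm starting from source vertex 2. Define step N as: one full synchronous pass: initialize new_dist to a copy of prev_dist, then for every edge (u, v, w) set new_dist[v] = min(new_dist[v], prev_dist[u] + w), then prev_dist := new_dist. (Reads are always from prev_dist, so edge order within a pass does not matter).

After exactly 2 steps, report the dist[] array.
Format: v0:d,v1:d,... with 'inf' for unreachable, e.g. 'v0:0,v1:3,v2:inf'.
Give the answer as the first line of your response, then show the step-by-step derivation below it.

v0:19,v1:inf,v2:0,v3:inf,v4:32

step 1: dist = v0:19,v1:inf,v2:0,v3:inf,v4:inf
step 2: dist = v0:19,v1:inf,v2:0,v3:inf,v4:32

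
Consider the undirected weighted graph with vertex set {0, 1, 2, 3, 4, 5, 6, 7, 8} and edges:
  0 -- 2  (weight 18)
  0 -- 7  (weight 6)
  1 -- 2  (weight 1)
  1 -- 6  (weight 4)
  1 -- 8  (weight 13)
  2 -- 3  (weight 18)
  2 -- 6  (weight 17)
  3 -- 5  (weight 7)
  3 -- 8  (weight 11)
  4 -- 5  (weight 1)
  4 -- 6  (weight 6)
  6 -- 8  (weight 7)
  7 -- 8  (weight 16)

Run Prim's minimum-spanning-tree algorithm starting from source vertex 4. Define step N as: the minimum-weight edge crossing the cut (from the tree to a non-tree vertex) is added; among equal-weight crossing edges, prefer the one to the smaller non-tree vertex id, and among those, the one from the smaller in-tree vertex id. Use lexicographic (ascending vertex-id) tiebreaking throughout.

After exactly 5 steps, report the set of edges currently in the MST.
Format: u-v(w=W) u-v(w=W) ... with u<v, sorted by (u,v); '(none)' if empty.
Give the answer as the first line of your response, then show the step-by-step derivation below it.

1-2(w=1) 1-6(w=4) 3-5(w=7) 4-5(w=1) 4-6(w=6)

step 1: add edge 4-5 (w=1); MST = {4-5(w=1)}
step 2: add edge 4-6 (w=6); MST = {4-5(w=1) 4-6(w=6)}
step 3: add edge 1-6 (w=4); MST = {1-6(w=4) 4-5(w=1) 4-6(w=6)}
step 4: add edge 1-2 (w=1); MST = {1-2(w=1) 1-6(w=4) 4-5(w=1) 4-6(w=6)}
step 5: add edge 3-5 (w=7); MST = {1-2(w=1) 1-6(w=4) 3-5(w=7) 4-5(w=1) 4-6(w=6)}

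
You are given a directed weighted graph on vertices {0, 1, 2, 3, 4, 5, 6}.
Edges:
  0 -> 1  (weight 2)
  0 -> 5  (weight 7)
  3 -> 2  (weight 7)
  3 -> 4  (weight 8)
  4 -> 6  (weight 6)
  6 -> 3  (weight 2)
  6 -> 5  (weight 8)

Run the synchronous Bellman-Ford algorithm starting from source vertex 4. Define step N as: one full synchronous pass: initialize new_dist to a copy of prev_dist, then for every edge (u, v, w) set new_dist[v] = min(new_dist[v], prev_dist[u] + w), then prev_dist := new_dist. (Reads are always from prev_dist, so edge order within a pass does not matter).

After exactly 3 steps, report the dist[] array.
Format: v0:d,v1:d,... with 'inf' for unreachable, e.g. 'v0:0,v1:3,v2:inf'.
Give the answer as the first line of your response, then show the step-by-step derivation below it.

v0:inf,v1:inf,v2:15,v3:8,v4:0,v5:14,v6:6

step 1: dist = v0:inf,v1:inf,v2:inf,v3:inf,v4:0,v5:inf,v6:6
step 2: dist = v0:inf,v1:inf,v2:inf,v3:8,v4:0,v5:14,v6:6
step 3: dist = v0:inf,v1:inf,v2:15,v3:8,v4:0,v5:14,v6:6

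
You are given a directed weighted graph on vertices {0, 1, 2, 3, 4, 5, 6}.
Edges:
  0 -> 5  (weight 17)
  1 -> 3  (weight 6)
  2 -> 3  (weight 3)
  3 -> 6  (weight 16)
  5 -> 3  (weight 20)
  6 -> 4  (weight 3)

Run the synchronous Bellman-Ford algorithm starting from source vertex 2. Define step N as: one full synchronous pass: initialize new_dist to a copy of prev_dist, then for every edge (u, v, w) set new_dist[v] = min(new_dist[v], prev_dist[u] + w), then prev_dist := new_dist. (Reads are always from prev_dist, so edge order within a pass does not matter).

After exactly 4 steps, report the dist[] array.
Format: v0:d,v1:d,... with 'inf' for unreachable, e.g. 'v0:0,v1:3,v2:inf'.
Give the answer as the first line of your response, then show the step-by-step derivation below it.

v0:inf,v1:inf,v2:0,v3:3,v4:22,v5:inf,v6:19

step 1: dist = v0:inf,v1:inf,v2:0,v3:3,v4:inf,v5:inf,v6:inf
step 2: dist = v0:inf,v1:inf,v2:0,v3:3,v4:inf,v5:inf,v6:19
step 3: dist = v0:inf,v1:inf,v2:0,v3:3,v4:22,v5:inf,v6:19
step 4: dist = v0:inf,v1:inf,v2:0,v3:3,v4:22,v5:inf,v6:19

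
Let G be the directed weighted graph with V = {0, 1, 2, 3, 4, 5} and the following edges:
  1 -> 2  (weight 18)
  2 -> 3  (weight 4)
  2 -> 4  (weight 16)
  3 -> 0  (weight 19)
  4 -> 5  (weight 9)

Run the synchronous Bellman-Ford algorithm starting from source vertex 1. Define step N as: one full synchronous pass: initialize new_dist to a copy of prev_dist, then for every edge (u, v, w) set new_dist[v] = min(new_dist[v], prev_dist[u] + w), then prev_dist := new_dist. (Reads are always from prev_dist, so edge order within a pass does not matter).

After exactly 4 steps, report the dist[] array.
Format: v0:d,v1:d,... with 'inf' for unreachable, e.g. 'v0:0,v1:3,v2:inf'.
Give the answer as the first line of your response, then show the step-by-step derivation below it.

v0:41,v1:0,v2:18,v3:22,v4:34,v5:43

step 1: dist = v0:inf,v1:0,v2:18,v3:inf,v4:inf,v5:inf
step 2: dist = v0:inf,v1:0,v2:18,v3:22,v4:34,v5:inf
step 3: dist = v0:41,v1:0,v2:18,v3:22,v4:34,v5:43
step 4: dist = v0:41,v1:0,v2:18,v3:22,v4:34,v5:43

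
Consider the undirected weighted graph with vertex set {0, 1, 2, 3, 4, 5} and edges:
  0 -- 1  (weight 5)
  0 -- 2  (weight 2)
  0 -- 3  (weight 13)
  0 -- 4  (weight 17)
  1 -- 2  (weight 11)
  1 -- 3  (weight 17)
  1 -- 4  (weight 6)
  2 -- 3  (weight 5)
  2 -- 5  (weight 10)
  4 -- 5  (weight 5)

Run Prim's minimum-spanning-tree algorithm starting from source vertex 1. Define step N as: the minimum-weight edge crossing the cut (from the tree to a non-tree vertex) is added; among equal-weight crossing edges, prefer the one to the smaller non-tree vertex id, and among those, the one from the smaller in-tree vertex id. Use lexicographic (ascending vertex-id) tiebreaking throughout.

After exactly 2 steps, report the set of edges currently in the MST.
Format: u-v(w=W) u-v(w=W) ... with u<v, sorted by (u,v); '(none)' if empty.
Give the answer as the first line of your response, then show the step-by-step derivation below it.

0-1(w=5) 0-2(w=2)

step 1: add edge 0-1 (w=5); MST = {0-1(w=5)}
step 2: add edge 0-2 (w=2); MST = {0-1(w=5) 0-2(w=2)}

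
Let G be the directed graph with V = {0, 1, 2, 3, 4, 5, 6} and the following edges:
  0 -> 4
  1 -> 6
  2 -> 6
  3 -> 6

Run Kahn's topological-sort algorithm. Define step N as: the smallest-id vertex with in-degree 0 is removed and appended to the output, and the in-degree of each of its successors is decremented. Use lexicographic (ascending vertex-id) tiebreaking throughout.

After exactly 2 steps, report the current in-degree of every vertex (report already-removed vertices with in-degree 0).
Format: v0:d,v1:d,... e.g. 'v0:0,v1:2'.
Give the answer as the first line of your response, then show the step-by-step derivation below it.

v0:0,v1:0,v2:0,v3:0,v4:0,v5:0,v6:2

step 1: output 0; order=[0]; indeg=(0,0,0,0,0,0,3)
step 2: output 1; order=[0,1]; indeg=(0,0,0,0,0,0,2)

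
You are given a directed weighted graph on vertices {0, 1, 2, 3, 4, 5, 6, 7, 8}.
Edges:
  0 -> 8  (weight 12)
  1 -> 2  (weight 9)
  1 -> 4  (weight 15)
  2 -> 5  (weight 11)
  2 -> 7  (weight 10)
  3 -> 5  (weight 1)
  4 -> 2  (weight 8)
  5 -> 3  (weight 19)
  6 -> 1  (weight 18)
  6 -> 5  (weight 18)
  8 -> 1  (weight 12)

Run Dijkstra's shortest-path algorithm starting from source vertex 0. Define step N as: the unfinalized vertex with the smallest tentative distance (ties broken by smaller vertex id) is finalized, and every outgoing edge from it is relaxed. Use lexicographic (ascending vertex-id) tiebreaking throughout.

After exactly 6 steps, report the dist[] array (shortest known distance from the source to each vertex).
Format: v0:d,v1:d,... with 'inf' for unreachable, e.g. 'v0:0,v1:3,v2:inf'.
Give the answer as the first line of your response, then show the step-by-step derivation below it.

v0:0,v1:24,v2:33,v3:inf,v4:39,v5:44,v6:inf,v7:43,v8:12

step 1: dist = v0:0,v1:inf,v2:inf,v3:inf,v4:inf,v5:inf,v6:inf,v7:inf,v8:12
step 2: dist = v0:0,v1:24,v2:inf,v3:inf,v4:inf,v5:inf,v6:inf,v7:inf,v8:12
step 3: dist = v0:0,v1:24,v2:33,v3:inf,v4:39,v5:inf,v6:inf,v7:inf,v8:12
step 4: dist = v0:0,v1:24,v2:33,v3:inf,v4:39,v5:44,v6:inf,v7:43,v8:12
step 5: dist = v0:0,v1:24,v2:33,v3:inf,v4:39,v5:44,v6:inf,v7:43,v8:12
step 6: dist = v0:0,v1:24,v2:33,v3:inf,v4:39,v5:44,v6:inf,v7:43,v8:12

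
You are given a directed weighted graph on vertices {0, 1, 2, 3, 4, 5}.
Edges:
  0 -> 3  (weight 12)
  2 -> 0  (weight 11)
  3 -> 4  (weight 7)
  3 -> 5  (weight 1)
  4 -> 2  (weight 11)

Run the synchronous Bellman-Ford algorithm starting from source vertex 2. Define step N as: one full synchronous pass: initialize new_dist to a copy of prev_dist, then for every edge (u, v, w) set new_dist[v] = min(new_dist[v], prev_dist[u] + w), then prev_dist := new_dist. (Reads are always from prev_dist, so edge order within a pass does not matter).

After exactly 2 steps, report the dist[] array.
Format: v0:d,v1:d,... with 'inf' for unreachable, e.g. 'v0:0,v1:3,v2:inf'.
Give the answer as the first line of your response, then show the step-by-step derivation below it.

v0:11,v1:inf,v2:0,v3:23,v4:inf,v5:inf

step 1: dist = v0:11,v1:inf,v2:0,v3:inf,v4:inf,v5:inf
step 2: dist = v0:11,v1:inf,v2:0,v3:23,v4:inf,v5:inf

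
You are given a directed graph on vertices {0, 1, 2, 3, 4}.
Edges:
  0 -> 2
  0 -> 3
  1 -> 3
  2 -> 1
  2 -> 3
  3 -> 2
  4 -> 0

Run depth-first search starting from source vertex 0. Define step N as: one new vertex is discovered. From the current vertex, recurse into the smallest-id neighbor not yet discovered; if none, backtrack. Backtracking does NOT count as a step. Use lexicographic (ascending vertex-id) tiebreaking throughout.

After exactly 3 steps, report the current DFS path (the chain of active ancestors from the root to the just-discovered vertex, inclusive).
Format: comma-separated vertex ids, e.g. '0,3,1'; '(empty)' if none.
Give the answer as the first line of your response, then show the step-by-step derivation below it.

0,2,1

step 1: discover 0; path=0; order=0
step 2: discover 2; path=0>2; order=0,2
step 3: discover 1; path=0>2>1; order=0,2,1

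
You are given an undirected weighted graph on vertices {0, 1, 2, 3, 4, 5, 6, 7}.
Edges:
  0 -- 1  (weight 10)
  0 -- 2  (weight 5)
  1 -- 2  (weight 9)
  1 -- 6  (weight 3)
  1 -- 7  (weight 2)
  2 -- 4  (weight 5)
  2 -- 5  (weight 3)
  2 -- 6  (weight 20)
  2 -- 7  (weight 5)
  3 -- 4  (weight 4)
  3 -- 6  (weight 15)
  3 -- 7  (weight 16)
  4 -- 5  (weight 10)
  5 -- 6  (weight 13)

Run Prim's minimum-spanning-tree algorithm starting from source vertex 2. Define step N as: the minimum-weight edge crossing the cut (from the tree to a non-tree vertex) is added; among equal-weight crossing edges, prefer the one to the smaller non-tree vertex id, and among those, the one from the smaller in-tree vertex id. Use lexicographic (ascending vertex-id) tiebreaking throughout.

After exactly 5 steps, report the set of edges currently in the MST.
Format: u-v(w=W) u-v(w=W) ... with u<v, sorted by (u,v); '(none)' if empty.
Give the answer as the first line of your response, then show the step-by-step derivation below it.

0-2(w=5) 2-4(w=5) 2-5(w=3) 2-7(w=5) 3-4(w=4)

step 1: add edge 2-5 (w=3); MST = {2-5(w=3)}
step 2: add edge 0-2 (w=5); MST = {0-2(w=5) 2-5(w=3)}
step 3: add edge 2-4 (w=5); MST = {0-2(w=5) 2-4(w=5) 2-5(w=3)}
step 4: add edge 3-4 (w=4); MST = {0-2(w=5) 2-4(w=5) 2-5(w=3) 3-4(w=4)}
step 5: add edge 2-7 (w=5); MST = {0-2(w=5) 2-4(w=5) 2-5(w=3) 2-7(w=5) 3-4(w=4)}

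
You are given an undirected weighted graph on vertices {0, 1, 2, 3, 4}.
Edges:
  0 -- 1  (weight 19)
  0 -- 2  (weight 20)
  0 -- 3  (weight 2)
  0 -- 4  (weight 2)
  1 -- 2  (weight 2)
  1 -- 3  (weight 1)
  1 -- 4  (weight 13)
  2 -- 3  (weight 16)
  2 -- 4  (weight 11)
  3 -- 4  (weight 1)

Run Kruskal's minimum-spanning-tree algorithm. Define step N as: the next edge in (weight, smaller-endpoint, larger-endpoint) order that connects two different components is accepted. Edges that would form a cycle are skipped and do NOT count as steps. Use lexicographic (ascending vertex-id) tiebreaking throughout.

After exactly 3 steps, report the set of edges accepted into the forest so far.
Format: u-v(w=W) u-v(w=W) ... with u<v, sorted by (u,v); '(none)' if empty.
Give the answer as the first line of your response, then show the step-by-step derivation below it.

0-3(w=2) 1-3(w=1) 3-4(w=1)

step 1: add edge 1-3 (w=1); MST = {1-3(w=1)}
step 2: add edge 3-4 (w=1); MST = {1-3(w=1) 3-4(w=1)}
step 3: add edge 0-3 (w=2); MST = {0-3(w=2) 1-3(w=1) 3-4(w=1)}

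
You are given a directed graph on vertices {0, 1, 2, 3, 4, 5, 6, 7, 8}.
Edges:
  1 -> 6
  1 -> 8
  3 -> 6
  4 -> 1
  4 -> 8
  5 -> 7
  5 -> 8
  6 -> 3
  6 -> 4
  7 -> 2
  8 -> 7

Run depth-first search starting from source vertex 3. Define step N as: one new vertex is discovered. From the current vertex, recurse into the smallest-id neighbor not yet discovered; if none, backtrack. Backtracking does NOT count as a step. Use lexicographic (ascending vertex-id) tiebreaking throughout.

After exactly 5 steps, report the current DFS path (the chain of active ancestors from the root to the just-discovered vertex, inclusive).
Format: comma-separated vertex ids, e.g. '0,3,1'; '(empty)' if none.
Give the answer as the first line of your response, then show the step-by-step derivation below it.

3,6,4,1,8

step 1: discover 3; path=3; order=3
step 2: discover 6; path=3>6; order=3,6
step 3: discover 4; path=3>6>4; order=3,6,4
step 4: discover 1; path=3>6>4>1; order=3,6,4,1
step 5: discover 8; path=3>6>4>1>8; order=3,6,4,1,8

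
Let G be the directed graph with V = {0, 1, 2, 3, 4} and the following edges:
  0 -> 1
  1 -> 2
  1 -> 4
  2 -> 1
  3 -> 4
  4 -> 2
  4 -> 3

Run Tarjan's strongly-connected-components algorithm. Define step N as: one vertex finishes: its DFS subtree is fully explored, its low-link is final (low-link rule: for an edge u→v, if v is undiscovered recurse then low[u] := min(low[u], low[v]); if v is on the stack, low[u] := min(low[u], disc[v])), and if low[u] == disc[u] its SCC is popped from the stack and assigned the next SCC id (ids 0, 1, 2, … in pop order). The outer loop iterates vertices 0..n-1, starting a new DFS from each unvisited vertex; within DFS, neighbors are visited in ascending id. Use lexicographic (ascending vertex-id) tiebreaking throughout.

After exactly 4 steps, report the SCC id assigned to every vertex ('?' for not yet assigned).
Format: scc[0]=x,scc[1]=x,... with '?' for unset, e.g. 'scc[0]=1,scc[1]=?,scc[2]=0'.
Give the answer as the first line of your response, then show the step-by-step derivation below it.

scc[0]=?,scc[1]=0,scc[2]=0,scc[3]=0,scc[4]=0

step 1: low=(low[0]=0,low[1]=1,low[2]=1,low[3]=?,low[4]=?); scc=(scc[0]=?,scc[1]=?,scc[2]=?,scc[3]=?,scc[4]=?)
step 2: low=(low[0]=0,low[1]=1,low[2]=1,low[3]=3,low[4]=2); scc=(scc[0]=?,scc[1]=?,scc[2]=?,scc[3]=?,scc[4]=?)
step 3: low=(low[0]=0,low[1]=1,low[2]=1,low[3]=3,low[4]=2); scc=(scc[0]=?,scc[1]=?,scc[2]=?,scc[3]=?,scc[4]=?)
step 4: low=(low[0]=0,low[1]=1,low[2]=1,low[3]=3,low[4]=2); scc=(scc[0]=?,scc[1]=0,scc[2]=0,scc[3]=0,scc[4]=0)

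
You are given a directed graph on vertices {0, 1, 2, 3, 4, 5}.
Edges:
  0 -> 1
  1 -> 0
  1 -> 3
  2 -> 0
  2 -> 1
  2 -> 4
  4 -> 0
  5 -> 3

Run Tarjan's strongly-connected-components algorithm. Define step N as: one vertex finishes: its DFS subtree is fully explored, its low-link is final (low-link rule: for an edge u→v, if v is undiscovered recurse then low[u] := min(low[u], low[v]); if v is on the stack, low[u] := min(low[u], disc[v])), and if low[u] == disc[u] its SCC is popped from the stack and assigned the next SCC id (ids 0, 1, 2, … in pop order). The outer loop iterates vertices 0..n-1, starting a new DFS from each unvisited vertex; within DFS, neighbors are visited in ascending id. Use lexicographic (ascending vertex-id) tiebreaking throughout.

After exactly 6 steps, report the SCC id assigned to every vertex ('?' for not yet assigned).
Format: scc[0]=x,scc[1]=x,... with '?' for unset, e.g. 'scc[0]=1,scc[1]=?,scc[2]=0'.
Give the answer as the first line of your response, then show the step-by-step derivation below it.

scc[0]=1,scc[1]=1,scc[2]=3,scc[3]=0,scc[4]=2,scc[5]=4

step 1: low=(low[0]=0,low[1]=0,low[2]=?,low[3]=2,low[4]=?,low[5]=?); scc=(scc[0]=?,scc[1]=?,scc[2]=?,scc[3]=0,scc[4]=?,scc[5]=?)
step 2: low=(low[0]=0,low[1]=0,low[2]=?,low[3]=2,low[4]=?,low[5]=?); scc=(scc[0]=?,scc[1]=?,scc[2]=?,scc[3]=0,scc[4]=?,scc[5]=?)
step 3: low=(low[0]=0,low[1]=0,low[2]=?,low[3]=2,low[4]=?,low[5]=?); scc=(scc[0]=1,scc[1]=1,scc[2]=?,scc[3]=0,scc[4]=?,scc[5]=?)
step 4: low=(low[0]=0,low[1]=0,low[2]=3,low[3]=2,low[4]=4,low[5]=?); scc=(scc[0]=1,scc[1]=1,scc[2]=?,scc[3]=0,scc[4]=2,scc[5]=?)
step 5: low=(low[0]=0,low[1]=0,low[2]=3,low[3]=2,low[4]=4,low[5]=?); scc=(scc[0]=1,scc[1]=1,scc[2]=3,scc[3]=0,scc[4]=2,scc[5]=?)
step 6: low=(low[0]=0,low[1]=0,low[2]=3,low[3]=2,low[4]=4,low[5]=5); scc=(scc[0]=1,scc[1]=1,scc[2]=3,scc[3]=0,scc[4]=2,scc[5]=4)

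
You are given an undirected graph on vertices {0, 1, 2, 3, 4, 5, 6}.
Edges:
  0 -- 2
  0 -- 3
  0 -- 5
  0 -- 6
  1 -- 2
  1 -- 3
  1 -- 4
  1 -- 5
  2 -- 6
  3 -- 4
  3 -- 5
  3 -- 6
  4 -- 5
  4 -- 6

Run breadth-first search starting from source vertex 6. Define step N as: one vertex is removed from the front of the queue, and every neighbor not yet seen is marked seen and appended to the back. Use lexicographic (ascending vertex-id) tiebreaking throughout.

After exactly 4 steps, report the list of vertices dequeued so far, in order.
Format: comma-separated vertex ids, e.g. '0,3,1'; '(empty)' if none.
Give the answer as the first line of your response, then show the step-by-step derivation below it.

6,0,2,3

step 1: dequeue 6; queue=[0,2,3,4]; order=6
step 2: dequeue 0; queue=[2,3,4,5]; order=6,0
step 3: dequeue 2; queue=[3,4,5,1]; order=6,0,2
step 4: dequeue 3; queue=[4,5,1]; order=6,0,2,3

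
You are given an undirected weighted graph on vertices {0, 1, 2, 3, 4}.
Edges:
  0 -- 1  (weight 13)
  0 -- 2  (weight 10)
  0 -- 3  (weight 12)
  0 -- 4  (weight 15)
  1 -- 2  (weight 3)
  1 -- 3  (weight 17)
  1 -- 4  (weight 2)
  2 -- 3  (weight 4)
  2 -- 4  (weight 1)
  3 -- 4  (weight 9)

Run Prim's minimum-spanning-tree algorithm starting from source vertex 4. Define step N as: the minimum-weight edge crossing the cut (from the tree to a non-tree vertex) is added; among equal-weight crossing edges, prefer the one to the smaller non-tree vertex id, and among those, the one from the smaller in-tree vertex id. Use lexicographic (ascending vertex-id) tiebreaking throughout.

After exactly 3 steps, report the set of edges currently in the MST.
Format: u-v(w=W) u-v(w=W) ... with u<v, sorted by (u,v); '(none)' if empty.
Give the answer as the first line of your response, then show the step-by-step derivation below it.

1-4(w=2) 2-3(w=4) 2-4(w=1)

step 1: add edge 2-4 (w=1); MST = {2-4(w=1)}
step 2: add edge 1-4 (w=2); MST = {1-4(w=2) 2-4(w=1)}
step 3: add edge 2-3 (w=4); MST = {1-4(w=2) 2-3(w=4) 2-4(w=1)}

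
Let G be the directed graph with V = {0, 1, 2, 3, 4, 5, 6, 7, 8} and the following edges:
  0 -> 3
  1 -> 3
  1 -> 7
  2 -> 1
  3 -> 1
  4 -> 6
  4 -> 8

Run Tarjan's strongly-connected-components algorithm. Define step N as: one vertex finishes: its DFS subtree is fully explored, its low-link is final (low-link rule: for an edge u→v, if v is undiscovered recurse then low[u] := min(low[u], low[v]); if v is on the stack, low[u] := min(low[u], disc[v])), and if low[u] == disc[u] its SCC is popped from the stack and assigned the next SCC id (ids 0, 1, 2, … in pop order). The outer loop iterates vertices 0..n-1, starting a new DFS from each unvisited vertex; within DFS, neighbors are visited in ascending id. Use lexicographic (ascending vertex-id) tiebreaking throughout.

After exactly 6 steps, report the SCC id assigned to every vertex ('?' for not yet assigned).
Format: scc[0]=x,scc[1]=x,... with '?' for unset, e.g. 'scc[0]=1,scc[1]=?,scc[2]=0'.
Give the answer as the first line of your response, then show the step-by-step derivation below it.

scc[0]=2,scc[1]=1,scc[2]=3,scc[3]=1,scc[4]=?,scc[5]=?,scc[6]=4,scc[7]=0,scc[8]=?

step 1: low=(low[0]=0,low[1]=1,low[2]=?,low[3]=1,low[4]=?,low[5]=?,low[6]=?,low[7]=3,low[8]=?); scc=(scc[0]=?,scc[1]=?,scc[2]=?,scc[3]=?,scc[4]=?,scc[5]=?,scc[6]=?,scc[7]=0,scc[8]=?)
step 2: low=(low[0]=0,low[1]=1,low[2]=?,low[3]=1,low[4]=?,low[5]=?,low[6]=?,low[7]=3,low[8]=?); scc=(scc[0]=?,scc[1]=?,scc[2]=?,scc[3]=?,scc[4]=?,scc[5]=?,scc[6]=?,scc[7]=0,scc[8]=?)
step 3: low=(low[0]=0,low[1]=1,low[2]=?,low[3]=1,low[4]=?,low[5]=?,low[6]=?,low[7]=3,low[8]=?); scc=(scc[0]=?,scc[1]=1,scc[2]=?,scc[3]=1,scc[4]=?,scc[5]=?,scc[6]=?,scc[7]=0,scc[8]=?)
step 4: low=(low[0]=0,low[1]=1,low[2]=?,low[3]=1,low[4]=?,low[5]=?,low[6]=?,low[7]=3,low[8]=?); scc=(scc[0]=2,scc[1]=1,scc[2]=?,scc[3]=1,scc[4]=?,scc[5]=?,scc[6]=?,scc[7]=0,scc[8]=?)
step 5: low=(low[0]=0,low[1]=1,low[2]=4,low[3]=1,low[4]=?,low[5]=?,low[6]=?,low[7]=3,low[8]=?); scc=(scc[0]=2,scc[1]=1,scc[2]=3,scc[3]=1,scc[4]=?,scc[5]=?,scc[6]=?,scc[7]=0,scc[8]=?)
step 6: low=(low[0]=0,low[1]=1,low[2]=4,low[3]=1,low[4]=5,low[5]=?,low[6]=6,low[7]=3,low[8]=?); scc=(scc[0]=2,scc[1]=1,scc[2]=3,scc[3]=1,scc[4]=?,scc[5]=?,scc[6]=4,scc[7]=0,scc[8]=?)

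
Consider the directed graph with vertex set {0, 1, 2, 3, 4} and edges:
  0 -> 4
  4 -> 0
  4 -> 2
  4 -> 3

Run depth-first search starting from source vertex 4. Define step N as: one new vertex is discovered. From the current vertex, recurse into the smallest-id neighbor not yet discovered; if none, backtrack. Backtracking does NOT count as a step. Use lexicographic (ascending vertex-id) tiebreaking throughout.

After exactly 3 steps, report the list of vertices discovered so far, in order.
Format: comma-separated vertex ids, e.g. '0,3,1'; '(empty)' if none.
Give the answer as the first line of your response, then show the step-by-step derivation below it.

4,0,2

step 1: discover 4; path=4; order=4
step 2: discover 0; path=4>0; order=4,0
step 3: discover 2; path=4>2; order=4,0,2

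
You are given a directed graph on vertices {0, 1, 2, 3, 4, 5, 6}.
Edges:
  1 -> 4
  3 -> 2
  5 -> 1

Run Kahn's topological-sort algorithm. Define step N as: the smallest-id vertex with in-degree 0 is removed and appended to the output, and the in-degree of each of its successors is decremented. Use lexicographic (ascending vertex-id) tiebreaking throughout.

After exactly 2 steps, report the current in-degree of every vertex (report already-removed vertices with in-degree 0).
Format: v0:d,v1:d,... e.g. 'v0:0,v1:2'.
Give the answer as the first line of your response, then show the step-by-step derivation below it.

v0:0,v1:1,v2:0,v3:0,v4:1,v5:0,v6:0

step 1: output 0; order=[0]; indeg=(0,1,1,0,1,0,0)
step 2: output 3; order=[0,3]; indeg=(0,1,0,0,1,0,0)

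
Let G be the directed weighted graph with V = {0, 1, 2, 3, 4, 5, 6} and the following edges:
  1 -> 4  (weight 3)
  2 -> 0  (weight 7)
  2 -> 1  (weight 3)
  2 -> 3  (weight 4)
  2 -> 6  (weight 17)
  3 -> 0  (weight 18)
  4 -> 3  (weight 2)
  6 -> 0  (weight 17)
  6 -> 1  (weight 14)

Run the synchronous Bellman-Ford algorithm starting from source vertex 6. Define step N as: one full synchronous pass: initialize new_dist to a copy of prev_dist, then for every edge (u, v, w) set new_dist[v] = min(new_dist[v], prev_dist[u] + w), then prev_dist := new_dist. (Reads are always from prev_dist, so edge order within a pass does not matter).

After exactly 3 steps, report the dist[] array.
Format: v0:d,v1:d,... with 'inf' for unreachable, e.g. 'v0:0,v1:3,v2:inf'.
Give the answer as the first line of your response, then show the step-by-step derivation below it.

v0:17,v1:14,v2:inf,v3:19,v4:17,v5:inf,v6:0

step 1: dist = v0:17,v1:14,v2:inf,v3:inf,v4:inf,v5:inf,v6:0
step 2: dist = v0:17,v1:14,v2:inf,v3:inf,v4:17,v5:inf,v6:0
step 3: dist = v0:17,v1:14,v2:inf,v3:19,v4:17,v5:inf,v6:0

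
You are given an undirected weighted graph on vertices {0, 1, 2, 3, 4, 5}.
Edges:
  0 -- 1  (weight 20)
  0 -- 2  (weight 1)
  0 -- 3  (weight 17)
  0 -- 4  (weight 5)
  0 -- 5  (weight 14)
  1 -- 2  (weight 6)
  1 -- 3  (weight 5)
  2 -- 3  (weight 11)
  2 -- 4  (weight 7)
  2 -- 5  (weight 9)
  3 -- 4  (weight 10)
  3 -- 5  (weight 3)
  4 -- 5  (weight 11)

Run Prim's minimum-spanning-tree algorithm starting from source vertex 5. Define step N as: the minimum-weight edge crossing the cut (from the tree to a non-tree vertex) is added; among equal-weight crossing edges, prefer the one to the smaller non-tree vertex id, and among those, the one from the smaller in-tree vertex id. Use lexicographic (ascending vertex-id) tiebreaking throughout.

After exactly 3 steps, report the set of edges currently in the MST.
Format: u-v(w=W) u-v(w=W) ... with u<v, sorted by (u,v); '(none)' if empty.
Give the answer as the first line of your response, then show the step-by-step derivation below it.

1-2(w=6) 1-3(w=5) 3-5(w=3)

step 1: add edge 3-5 (w=3); MST = {3-5(w=3)}
step 2: add edge 1-3 (w=5); MST = {1-3(w=5) 3-5(w=3)}
step 3: add edge 1-2 (w=6); MST = {1-2(w=6) 1-3(w=5) 3-5(w=3)}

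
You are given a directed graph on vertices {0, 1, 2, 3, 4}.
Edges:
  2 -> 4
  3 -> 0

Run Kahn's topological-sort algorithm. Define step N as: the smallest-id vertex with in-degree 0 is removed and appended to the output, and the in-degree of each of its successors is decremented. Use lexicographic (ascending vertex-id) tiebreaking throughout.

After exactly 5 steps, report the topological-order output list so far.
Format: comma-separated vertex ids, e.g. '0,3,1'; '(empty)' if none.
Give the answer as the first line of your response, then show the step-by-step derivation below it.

1,2,3,0,4

step 1: output 1; order=[1]; indeg=(1,0,0,0,1)
step 2: output 2; order=[1,2]; indeg=(1,0,0,0,0)
step 3: output 3; order=[1,2,3]; indeg=(0,0,0,0,0)
step 4: output 0; order=[1,2,3,0]; indeg=(0,0,0,0,0)
step 5: output 4; order=[1,2,3,0,4]; indeg=(0,0,0,0,0)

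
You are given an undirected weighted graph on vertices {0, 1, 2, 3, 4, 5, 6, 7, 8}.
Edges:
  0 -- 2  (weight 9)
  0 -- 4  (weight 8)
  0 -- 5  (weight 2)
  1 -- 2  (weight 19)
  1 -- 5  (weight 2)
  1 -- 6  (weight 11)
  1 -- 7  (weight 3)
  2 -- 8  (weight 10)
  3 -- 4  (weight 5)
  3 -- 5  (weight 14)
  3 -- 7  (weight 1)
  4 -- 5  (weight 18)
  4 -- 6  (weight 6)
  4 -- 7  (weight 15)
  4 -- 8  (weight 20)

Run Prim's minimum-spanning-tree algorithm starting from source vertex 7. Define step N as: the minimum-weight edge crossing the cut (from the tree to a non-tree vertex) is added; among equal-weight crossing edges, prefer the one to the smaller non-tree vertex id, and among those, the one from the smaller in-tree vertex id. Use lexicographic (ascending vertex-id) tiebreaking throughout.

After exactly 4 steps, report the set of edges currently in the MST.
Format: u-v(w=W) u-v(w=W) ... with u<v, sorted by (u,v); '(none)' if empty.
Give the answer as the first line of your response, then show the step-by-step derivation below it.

0-5(w=2) 1-5(w=2) 1-7(w=3) 3-7(w=1)

step 1: add edge 3-7 (w=1); MST = {3-7(w=1)}
step 2: add edge 1-7 (w=3); MST = {1-7(w=3) 3-7(w=1)}
step 3: add edge 1-5 (w=2); MST = {1-5(w=2) 1-7(w=3) 3-7(w=1)}
step 4: add edge 0-5 (w=2); MST = {0-5(w=2) 1-5(w=2) 1-7(w=3) 3-7(w=1)}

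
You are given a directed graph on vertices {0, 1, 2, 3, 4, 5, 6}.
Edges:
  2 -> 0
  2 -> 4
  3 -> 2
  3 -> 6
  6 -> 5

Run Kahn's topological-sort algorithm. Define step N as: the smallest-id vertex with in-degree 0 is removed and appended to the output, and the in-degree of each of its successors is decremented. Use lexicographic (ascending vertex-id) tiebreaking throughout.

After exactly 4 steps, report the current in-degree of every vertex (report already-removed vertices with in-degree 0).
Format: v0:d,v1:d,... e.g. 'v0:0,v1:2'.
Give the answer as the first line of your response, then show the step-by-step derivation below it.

v0:0,v1:0,v2:0,v3:0,v4:0,v5:1,v6:0

step 1: output 1; order=[1]; indeg=(1,0,1,0,1,1,1)
step 2: output 3; order=[1,3]; indeg=(1,0,0,0,1,1,0)
step 3: output 2; order=[1,3,2]; indeg=(0,0,0,0,0,1,0)
step 4: output 0; order=[1,3,2,0]; indeg=(0,0,0,0,0,1,0)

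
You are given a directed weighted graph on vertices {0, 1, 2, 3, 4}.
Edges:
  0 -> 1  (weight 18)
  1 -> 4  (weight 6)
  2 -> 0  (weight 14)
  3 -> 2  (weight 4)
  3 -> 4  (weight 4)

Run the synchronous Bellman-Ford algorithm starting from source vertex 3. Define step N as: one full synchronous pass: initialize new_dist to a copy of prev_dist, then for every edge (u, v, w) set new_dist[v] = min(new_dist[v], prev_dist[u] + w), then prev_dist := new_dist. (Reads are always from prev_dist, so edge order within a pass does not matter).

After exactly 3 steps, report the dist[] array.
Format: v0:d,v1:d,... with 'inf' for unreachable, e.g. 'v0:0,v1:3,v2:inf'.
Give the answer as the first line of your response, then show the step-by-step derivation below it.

v0:18,v1:36,v2:4,v3:0,v4:4

step 1: dist = v0:inf,v1:inf,v2:4,v3:0,v4:4
step 2: dist = v0:18,v1:inf,v2:4,v3:0,v4:4
step 3: dist = v0:18,v1:36,v2:4,v3:0,v4:4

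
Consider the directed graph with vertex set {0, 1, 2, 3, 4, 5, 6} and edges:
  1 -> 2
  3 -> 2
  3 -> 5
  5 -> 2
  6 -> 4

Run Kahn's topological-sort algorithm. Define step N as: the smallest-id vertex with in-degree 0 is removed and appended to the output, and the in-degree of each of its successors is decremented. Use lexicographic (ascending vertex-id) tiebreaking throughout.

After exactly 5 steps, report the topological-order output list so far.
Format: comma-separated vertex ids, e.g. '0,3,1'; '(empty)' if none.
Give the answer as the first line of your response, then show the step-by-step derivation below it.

0,1,3,5,2

step 1: output 0; order=[0]; indeg=(0,0,3,0,1,1,0)
step 2: output 1; order=[0,1]; indeg=(0,0,2,0,1,1,0)
step 3: output 3; order=[0,1,3]; indeg=(0,0,1,0,1,0,0)
step 4: output 5; order=[0,1,3,5]; indeg=(0,0,0,0,1,0,0)
step 5: output 2; order=[0,1,3,5,2]; indeg=(0,0,0,0,1,0,0)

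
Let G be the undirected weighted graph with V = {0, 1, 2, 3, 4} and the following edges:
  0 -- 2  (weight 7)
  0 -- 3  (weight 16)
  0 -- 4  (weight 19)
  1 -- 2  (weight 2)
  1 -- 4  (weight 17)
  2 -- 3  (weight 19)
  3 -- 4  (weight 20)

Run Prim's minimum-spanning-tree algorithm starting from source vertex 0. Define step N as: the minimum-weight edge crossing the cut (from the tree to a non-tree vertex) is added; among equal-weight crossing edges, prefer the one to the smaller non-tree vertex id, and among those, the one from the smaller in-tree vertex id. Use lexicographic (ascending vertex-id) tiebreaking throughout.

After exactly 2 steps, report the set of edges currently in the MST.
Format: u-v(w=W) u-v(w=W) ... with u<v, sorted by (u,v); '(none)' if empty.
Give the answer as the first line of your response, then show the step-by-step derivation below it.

0-2(w=7) 1-2(w=2)

step 1: add edge 0-2 (w=7); MST = {0-2(w=7)}
step 2: add edge 1-2 (w=2); MST = {0-2(w=7) 1-2(w=2)}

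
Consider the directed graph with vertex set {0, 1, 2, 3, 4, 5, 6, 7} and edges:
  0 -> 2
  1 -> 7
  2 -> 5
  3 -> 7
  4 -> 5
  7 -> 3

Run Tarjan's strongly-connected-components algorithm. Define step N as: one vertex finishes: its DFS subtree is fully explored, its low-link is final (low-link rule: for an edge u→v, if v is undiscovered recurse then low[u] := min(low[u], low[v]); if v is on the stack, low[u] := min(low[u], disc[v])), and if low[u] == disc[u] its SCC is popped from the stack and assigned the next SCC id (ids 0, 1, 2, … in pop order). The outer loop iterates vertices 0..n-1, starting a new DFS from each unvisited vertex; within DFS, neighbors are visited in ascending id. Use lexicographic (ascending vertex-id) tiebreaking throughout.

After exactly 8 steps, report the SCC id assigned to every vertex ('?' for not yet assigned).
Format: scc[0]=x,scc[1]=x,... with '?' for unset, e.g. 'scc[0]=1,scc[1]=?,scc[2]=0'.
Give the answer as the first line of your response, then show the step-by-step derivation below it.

scc[0]=2,scc[1]=4,scc[2]=1,scc[3]=3,scc[4]=5,scc[5]=0,scc[6]=6,scc[7]=3

step 1: low=(low[0]=0,low[1]=?,low[2]=1,low[3]=?,low[4]=?,low[5]=2,low[6]=?,low[7]=?); scc=(scc[0]=?,scc[1]=?,scc[2]=?,scc[3]=?,scc[4]=?,scc[5]=0,scc[6]=?,scc[7]=?)
step 2: low=(low[0]=0,low[1]=?,low[2]=1,low[3]=?,low[4]=?,low[5]=2,low[6]=?,low[7]=?); scc=(scc[0]=?,scc[1]=?,scc[2]=1,scc[3]=?,scc[4]=?,scc[5]=0,scc[6]=?,scc[7]=?)
step 3: low=(low[0]=0,low[1]=?,low[2]=1,low[3]=?,low[4]=?,low[5]=2,low[6]=?,low[7]=?); scc=(scc[0]=2,scc[1]=?,scc[2]=1,scc[3]=?,scc[4]=?,scc[5]=0,scc[6]=?,scc[7]=?)
step 4: low=(low[0]=0,low[1]=3,low[2]=1,low[3]=4,low[4]=?,low[5]=2,low[6]=?,low[7]=4); scc=(scc[0]=2,scc[1]=?,scc[2]=1,scc[3]=?,scc[4]=?,scc[5]=0,scc[6]=?,scc[7]=?)
step 5: low=(low[0]=0,low[1]=3,low[2]=1,low[3]=4,low[4]=?,low[5]=2,low[6]=?,low[7]=4); scc=(scc[0]=2,scc[1]=?,scc[2]=1,scc[3]=3,scc[4]=?,scc[5]=0,scc[6]=?,scc[7]=3)
step 6: low=(low[0]=0,low[1]=3,low[2]=1,low[3]=4,low[4]=?,low[5]=2,low[6]=?,low[7]=4); scc=(scc[0]=2,scc[1]=4,scc[2]=1,scc[3]=3,scc[4]=?,scc[5]=0,scc[6]=?,scc[7]=3)
step 7: low=(low[0]=0,low[1]=3,low[2]=1,low[3]=4,low[4]=6,low[5]=2,low[6]=?,low[7]=4); scc=(scc[0]=2,scc[1]=4,scc[2]=1,scc[3]=3,scc[4]=5,scc[5]=0,scc[6]=?,scc[7]=3)
step 8: low=(low[0]=0,low[1]=3,low[2]=1,low[3]=4,low[4]=6,low[5]=2,low[6]=7,low[7]=4); scc=(scc[0]=2,scc[1]=4,scc[2]=1,scc[3]=3,scc[4]=5,scc[5]=0,scc[6]=6,scc[7]=3)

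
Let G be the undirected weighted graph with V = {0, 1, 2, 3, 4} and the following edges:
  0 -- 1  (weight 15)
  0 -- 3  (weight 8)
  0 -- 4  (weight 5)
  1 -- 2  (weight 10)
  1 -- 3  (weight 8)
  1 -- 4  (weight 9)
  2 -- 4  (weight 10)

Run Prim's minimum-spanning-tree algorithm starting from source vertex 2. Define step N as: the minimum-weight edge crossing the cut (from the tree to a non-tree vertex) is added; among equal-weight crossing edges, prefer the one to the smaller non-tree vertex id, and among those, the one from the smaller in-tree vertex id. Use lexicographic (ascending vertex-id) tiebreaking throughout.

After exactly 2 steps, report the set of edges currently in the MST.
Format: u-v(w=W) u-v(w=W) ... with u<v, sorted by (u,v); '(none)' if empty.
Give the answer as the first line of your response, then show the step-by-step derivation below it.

1-2(w=10) 1-3(w=8)

step 1: add edge 1-2 (w=10); MST = {1-2(w=10)}
step 2: add edge 1-3 (w=8); MST = {1-2(w=10) 1-3(w=8)}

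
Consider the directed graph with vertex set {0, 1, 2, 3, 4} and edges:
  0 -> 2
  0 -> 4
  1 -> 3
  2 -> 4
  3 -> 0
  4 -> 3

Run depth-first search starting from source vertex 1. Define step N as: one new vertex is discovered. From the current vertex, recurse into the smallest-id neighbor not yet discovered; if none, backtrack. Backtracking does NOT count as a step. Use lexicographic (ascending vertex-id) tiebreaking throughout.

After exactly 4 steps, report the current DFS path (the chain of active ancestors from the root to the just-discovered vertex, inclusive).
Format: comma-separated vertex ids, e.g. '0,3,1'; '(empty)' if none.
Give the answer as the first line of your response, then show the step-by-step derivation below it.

1,3,0,2

step 1: discover 1; path=1; order=1
step 2: discover 3; path=1>3; order=1,3
step 3: discover 0; path=1>3>0; order=1,3,0
step 4: discover 2; path=1>3>0>2; order=1,3,0,2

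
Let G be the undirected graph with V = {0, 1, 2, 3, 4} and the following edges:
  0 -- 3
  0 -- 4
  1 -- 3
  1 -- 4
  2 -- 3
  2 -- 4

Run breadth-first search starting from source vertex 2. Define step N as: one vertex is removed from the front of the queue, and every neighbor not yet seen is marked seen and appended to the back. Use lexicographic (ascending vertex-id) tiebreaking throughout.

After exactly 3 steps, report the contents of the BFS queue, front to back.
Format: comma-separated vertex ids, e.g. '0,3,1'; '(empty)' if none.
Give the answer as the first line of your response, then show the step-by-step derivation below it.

0,1

step 1: dequeue 2; queue=[3,4]; order=2
step 2: dequeue 3; queue=[4,0,1]; order=2,3
step 3: dequeue 4; queue=[0,1]; order=2,3,4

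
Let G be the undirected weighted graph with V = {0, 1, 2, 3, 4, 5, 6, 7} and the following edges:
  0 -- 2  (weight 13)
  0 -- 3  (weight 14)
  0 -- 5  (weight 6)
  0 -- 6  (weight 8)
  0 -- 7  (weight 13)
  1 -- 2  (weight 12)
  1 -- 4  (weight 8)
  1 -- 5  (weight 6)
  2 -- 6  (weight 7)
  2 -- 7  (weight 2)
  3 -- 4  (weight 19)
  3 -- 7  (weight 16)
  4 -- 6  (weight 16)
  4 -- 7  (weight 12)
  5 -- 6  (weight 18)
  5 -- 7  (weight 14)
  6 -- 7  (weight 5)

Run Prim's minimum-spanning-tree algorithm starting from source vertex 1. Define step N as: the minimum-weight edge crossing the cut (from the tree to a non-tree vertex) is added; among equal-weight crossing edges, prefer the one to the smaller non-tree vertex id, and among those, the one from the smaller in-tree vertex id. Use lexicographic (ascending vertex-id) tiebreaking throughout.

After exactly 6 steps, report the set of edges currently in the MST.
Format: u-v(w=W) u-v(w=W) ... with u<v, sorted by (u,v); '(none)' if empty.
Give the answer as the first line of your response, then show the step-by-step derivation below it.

0-5(w=6) 0-6(w=8) 1-4(w=8) 1-5(w=6) 2-7(w=2) 6-7(w=5)

step 1: add edge 1-5 (w=6); MST = {1-5(w=6)}
step 2: add edge 0-5 (w=6); MST = {0-5(w=6) 1-5(w=6)}
step 3: add edge 1-4 (w=8); MST = {0-5(w=6) 1-4(w=8) 1-5(w=6)}
step 4: add edge 0-6 (w=8); MST = {0-5(w=6) 0-6(w=8) 1-4(w=8) 1-5(w=6)}
step 5: add edge 6-7 (w=5); MST = {0-5(w=6) 0-6(w=8) 1-4(w=8) 1-5(w=6) 6-7(w=5)}
step 6: add edge 2-7 (w=2); MST = {0-5(w=6) 0-6(w=8) 1-4(w=8) 1-5(w=6) 2-7(w=2) 6-7(w=5)}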